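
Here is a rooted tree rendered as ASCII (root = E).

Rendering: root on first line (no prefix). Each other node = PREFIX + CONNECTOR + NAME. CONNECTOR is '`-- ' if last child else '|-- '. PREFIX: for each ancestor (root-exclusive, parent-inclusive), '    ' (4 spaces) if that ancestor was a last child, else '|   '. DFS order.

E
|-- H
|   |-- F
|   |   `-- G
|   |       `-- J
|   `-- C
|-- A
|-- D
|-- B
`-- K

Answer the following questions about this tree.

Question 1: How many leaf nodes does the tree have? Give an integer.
Leaves (nodes with no children): A, B, C, D, J, K

Answer: 6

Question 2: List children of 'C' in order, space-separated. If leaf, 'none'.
Answer: none

Derivation:
Node C's children (from adjacency): (leaf)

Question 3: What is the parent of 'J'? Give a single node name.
Scan adjacency: J appears as child of G

Answer: G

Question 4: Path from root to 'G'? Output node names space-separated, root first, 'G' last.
Answer: E H F G

Derivation:
Walk down from root: E -> H -> F -> G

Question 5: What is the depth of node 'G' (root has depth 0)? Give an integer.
Answer: 3

Derivation:
Path from root to G: E -> H -> F -> G
Depth = number of edges = 3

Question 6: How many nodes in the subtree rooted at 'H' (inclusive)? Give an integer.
Answer: 5

Derivation:
Subtree rooted at H contains: C, F, G, H, J
Count = 5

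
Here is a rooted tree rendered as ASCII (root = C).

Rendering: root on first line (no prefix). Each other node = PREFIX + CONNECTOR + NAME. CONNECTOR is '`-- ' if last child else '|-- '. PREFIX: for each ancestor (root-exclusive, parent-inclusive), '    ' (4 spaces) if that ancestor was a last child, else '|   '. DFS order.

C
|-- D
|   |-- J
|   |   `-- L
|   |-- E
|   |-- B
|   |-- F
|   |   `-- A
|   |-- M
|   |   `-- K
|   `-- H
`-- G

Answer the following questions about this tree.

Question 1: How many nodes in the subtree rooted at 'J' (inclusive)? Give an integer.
Subtree rooted at J contains: J, L
Count = 2

Answer: 2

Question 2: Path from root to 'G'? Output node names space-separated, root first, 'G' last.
Walk down from root: C -> G

Answer: C G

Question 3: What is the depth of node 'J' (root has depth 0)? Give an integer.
Path from root to J: C -> D -> J
Depth = number of edges = 2

Answer: 2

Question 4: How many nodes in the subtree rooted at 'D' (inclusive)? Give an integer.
Subtree rooted at D contains: A, B, D, E, F, H, J, K, L, M
Count = 10

Answer: 10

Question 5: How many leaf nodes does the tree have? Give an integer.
Answer: 7

Derivation:
Leaves (nodes with no children): A, B, E, G, H, K, L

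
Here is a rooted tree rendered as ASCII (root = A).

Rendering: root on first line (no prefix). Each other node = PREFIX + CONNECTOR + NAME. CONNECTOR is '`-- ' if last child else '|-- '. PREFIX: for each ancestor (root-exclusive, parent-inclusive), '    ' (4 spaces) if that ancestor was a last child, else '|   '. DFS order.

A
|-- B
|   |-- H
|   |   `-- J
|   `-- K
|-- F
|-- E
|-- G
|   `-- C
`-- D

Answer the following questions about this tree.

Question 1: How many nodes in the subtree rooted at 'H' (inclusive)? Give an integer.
Subtree rooted at H contains: H, J
Count = 2

Answer: 2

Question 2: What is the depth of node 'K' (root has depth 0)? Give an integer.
Path from root to K: A -> B -> K
Depth = number of edges = 2

Answer: 2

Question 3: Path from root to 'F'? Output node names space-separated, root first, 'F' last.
Answer: A F

Derivation:
Walk down from root: A -> F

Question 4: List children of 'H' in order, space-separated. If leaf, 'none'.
Node H's children (from adjacency): J

Answer: J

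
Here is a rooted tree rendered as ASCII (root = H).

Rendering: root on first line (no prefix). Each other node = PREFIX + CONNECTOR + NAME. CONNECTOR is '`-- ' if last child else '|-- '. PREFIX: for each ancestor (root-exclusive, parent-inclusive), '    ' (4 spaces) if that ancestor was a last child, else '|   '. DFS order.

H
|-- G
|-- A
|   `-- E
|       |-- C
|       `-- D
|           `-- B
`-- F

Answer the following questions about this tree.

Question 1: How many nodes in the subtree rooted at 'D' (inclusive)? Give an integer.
Subtree rooted at D contains: B, D
Count = 2

Answer: 2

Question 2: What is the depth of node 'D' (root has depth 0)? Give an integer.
Path from root to D: H -> A -> E -> D
Depth = number of edges = 3

Answer: 3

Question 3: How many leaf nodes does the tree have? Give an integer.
Leaves (nodes with no children): B, C, F, G

Answer: 4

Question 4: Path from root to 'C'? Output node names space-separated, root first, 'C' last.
Walk down from root: H -> A -> E -> C

Answer: H A E C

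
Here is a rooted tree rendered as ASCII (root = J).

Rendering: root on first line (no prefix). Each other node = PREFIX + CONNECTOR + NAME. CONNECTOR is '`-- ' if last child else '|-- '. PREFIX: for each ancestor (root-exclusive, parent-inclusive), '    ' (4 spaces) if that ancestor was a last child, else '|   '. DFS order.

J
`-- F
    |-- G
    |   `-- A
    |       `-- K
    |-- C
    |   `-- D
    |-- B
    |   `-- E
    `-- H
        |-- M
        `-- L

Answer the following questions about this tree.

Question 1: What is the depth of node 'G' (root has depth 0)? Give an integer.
Answer: 2

Derivation:
Path from root to G: J -> F -> G
Depth = number of edges = 2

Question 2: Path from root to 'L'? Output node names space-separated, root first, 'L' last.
Answer: J F H L

Derivation:
Walk down from root: J -> F -> H -> L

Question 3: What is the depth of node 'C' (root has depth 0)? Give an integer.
Path from root to C: J -> F -> C
Depth = number of edges = 2

Answer: 2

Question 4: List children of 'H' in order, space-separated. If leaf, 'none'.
Answer: M L

Derivation:
Node H's children (from adjacency): M, L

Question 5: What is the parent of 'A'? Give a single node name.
Answer: G

Derivation:
Scan adjacency: A appears as child of G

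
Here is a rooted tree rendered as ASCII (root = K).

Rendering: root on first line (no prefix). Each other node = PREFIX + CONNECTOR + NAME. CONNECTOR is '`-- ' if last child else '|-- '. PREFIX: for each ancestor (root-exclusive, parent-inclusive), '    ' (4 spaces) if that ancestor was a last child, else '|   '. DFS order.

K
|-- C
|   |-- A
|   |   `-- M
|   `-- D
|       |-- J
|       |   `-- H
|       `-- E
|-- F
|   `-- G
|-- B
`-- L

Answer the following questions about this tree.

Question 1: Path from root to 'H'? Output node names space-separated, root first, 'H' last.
Answer: K C D J H

Derivation:
Walk down from root: K -> C -> D -> J -> H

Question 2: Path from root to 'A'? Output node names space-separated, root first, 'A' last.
Walk down from root: K -> C -> A

Answer: K C A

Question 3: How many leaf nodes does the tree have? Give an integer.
Answer: 6

Derivation:
Leaves (nodes with no children): B, E, G, H, L, M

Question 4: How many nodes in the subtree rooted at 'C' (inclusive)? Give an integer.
Answer: 7

Derivation:
Subtree rooted at C contains: A, C, D, E, H, J, M
Count = 7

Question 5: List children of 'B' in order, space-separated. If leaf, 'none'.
Node B's children (from adjacency): (leaf)

Answer: none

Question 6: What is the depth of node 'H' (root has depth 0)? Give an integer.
Answer: 4

Derivation:
Path from root to H: K -> C -> D -> J -> H
Depth = number of edges = 4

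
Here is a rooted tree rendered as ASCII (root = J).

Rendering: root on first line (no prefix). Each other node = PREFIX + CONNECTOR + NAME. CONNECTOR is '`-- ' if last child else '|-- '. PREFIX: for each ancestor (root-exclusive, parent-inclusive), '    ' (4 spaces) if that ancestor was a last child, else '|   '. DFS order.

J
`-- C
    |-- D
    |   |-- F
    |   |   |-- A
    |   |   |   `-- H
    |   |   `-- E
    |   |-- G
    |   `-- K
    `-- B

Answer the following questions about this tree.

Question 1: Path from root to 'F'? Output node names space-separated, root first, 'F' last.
Walk down from root: J -> C -> D -> F

Answer: J C D F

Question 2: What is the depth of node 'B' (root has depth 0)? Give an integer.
Answer: 2

Derivation:
Path from root to B: J -> C -> B
Depth = number of edges = 2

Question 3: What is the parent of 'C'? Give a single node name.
Answer: J

Derivation:
Scan adjacency: C appears as child of J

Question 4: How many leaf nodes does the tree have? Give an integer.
Leaves (nodes with no children): B, E, G, H, K

Answer: 5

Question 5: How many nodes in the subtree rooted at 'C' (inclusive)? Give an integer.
Answer: 9

Derivation:
Subtree rooted at C contains: A, B, C, D, E, F, G, H, K
Count = 9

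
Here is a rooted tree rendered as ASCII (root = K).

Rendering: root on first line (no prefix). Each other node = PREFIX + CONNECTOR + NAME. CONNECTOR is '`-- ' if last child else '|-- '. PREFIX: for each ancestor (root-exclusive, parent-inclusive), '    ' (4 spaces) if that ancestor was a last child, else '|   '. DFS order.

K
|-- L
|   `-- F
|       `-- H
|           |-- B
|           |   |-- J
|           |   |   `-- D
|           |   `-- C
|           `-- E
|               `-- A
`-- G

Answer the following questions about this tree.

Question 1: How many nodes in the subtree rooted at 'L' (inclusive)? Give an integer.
Answer: 9

Derivation:
Subtree rooted at L contains: A, B, C, D, E, F, H, J, L
Count = 9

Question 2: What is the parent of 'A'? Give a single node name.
Answer: E

Derivation:
Scan adjacency: A appears as child of E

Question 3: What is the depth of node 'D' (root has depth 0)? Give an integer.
Path from root to D: K -> L -> F -> H -> B -> J -> D
Depth = number of edges = 6

Answer: 6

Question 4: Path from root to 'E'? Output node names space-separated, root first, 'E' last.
Answer: K L F H E

Derivation:
Walk down from root: K -> L -> F -> H -> E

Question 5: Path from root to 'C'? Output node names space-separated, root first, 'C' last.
Answer: K L F H B C

Derivation:
Walk down from root: K -> L -> F -> H -> B -> C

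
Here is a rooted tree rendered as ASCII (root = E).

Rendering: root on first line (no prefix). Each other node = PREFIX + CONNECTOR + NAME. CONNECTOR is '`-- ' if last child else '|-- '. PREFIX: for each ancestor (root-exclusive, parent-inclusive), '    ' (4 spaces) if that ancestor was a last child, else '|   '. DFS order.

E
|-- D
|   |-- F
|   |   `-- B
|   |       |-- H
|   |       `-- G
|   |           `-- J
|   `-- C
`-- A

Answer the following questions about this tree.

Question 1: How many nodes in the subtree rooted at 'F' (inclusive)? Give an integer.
Subtree rooted at F contains: B, F, G, H, J
Count = 5

Answer: 5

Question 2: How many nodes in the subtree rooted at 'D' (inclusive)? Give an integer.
Subtree rooted at D contains: B, C, D, F, G, H, J
Count = 7

Answer: 7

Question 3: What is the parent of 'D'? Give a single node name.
Scan adjacency: D appears as child of E

Answer: E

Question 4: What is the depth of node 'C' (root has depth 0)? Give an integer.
Answer: 2

Derivation:
Path from root to C: E -> D -> C
Depth = number of edges = 2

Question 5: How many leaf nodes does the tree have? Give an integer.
Leaves (nodes with no children): A, C, H, J

Answer: 4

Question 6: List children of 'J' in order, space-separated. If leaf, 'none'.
Node J's children (from adjacency): (leaf)

Answer: none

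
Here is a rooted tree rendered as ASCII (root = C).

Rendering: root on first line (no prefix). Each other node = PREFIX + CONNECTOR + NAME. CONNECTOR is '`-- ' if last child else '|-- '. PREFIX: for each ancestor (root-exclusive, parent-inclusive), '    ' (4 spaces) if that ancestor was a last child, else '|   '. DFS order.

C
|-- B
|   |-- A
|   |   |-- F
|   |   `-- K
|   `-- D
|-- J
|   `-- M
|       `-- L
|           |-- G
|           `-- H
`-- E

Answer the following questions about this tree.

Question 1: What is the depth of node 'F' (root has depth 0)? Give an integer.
Answer: 3

Derivation:
Path from root to F: C -> B -> A -> F
Depth = number of edges = 3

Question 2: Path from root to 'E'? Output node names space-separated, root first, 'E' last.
Answer: C E

Derivation:
Walk down from root: C -> E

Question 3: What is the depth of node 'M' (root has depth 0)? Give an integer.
Answer: 2

Derivation:
Path from root to M: C -> J -> M
Depth = number of edges = 2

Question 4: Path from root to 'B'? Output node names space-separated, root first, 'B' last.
Walk down from root: C -> B

Answer: C B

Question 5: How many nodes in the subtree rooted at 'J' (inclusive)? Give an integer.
Subtree rooted at J contains: G, H, J, L, M
Count = 5

Answer: 5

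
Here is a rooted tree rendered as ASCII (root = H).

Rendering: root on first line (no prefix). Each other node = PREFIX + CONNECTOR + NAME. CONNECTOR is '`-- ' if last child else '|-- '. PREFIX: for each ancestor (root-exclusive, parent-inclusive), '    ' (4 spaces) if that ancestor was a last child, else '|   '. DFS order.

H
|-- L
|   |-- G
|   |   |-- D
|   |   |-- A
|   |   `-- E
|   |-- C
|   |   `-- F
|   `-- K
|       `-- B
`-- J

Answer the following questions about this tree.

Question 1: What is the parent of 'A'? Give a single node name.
Answer: G

Derivation:
Scan adjacency: A appears as child of G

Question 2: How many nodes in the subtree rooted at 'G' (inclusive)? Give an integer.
Subtree rooted at G contains: A, D, E, G
Count = 4

Answer: 4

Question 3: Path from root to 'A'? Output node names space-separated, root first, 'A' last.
Walk down from root: H -> L -> G -> A

Answer: H L G A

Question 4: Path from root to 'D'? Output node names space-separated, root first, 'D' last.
Answer: H L G D

Derivation:
Walk down from root: H -> L -> G -> D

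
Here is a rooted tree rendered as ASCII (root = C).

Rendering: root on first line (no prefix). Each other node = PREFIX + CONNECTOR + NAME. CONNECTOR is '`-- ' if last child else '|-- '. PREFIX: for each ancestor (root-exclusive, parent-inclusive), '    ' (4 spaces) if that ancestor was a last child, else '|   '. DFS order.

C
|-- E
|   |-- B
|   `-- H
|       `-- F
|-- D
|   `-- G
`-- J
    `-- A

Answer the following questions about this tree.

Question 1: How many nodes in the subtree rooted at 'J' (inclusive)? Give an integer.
Answer: 2

Derivation:
Subtree rooted at J contains: A, J
Count = 2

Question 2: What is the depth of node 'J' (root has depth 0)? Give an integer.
Path from root to J: C -> J
Depth = number of edges = 1

Answer: 1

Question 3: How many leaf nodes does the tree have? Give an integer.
Answer: 4

Derivation:
Leaves (nodes with no children): A, B, F, G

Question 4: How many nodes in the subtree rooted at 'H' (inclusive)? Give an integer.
Subtree rooted at H contains: F, H
Count = 2

Answer: 2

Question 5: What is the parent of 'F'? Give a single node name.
Answer: H

Derivation:
Scan adjacency: F appears as child of H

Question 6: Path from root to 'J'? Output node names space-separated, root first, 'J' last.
Answer: C J

Derivation:
Walk down from root: C -> J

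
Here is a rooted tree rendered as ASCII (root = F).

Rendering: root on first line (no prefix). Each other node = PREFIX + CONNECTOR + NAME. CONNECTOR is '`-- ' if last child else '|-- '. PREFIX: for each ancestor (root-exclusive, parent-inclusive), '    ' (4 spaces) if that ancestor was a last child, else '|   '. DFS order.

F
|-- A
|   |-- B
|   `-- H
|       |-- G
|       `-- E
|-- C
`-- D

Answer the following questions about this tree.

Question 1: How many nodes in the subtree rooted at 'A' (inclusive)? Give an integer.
Subtree rooted at A contains: A, B, E, G, H
Count = 5

Answer: 5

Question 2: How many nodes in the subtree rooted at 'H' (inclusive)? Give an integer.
Subtree rooted at H contains: E, G, H
Count = 3

Answer: 3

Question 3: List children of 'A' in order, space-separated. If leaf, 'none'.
Answer: B H

Derivation:
Node A's children (from adjacency): B, H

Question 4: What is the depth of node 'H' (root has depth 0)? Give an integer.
Path from root to H: F -> A -> H
Depth = number of edges = 2

Answer: 2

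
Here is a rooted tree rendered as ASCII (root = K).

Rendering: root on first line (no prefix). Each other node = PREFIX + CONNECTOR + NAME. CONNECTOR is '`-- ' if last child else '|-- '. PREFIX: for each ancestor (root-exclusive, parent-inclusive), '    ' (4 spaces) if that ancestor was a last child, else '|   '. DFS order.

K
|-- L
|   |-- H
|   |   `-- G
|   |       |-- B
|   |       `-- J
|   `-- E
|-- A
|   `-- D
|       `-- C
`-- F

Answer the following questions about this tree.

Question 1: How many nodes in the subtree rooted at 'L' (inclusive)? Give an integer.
Answer: 6

Derivation:
Subtree rooted at L contains: B, E, G, H, J, L
Count = 6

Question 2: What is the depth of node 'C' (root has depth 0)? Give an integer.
Path from root to C: K -> A -> D -> C
Depth = number of edges = 3

Answer: 3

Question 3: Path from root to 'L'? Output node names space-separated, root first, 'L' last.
Answer: K L

Derivation:
Walk down from root: K -> L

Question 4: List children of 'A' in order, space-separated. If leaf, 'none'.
Node A's children (from adjacency): D

Answer: D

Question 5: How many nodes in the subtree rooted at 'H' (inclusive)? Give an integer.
Answer: 4

Derivation:
Subtree rooted at H contains: B, G, H, J
Count = 4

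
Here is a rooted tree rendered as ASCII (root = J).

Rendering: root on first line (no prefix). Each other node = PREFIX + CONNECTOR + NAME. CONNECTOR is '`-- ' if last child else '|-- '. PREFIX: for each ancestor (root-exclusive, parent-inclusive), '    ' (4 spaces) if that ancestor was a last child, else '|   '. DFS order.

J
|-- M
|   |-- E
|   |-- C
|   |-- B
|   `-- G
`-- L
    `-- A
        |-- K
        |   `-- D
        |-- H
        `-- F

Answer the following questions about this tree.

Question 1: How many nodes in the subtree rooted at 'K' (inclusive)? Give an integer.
Answer: 2

Derivation:
Subtree rooted at K contains: D, K
Count = 2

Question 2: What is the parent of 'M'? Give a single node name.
Answer: J

Derivation:
Scan adjacency: M appears as child of J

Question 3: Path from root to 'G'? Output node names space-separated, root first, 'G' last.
Walk down from root: J -> M -> G

Answer: J M G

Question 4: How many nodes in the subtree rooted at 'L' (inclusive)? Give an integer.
Answer: 6

Derivation:
Subtree rooted at L contains: A, D, F, H, K, L
Count = 6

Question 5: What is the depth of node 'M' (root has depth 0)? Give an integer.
Answer: 1

Derivation:
Path from root to M: J -> M
Depth = number of edges = 1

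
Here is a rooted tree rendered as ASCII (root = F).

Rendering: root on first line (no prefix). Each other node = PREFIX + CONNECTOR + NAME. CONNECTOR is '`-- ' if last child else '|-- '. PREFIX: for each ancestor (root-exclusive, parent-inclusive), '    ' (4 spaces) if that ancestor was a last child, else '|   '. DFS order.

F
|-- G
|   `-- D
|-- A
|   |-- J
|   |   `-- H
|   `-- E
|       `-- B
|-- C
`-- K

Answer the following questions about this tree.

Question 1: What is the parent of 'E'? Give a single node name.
Scan adjacency: E appears as child of A

Answer: A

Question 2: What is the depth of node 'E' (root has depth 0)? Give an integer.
Path from root to E: F -> A -> E
Depth = number of edges = 2

Answer: 2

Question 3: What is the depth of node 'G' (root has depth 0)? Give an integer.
Path from root to G: F -> G
Depth = number of edges = 1

Answer: 1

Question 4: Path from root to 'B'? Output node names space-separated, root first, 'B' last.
Answer: F A E B

Derivation:
Walk down from root: F -> A -> E -> B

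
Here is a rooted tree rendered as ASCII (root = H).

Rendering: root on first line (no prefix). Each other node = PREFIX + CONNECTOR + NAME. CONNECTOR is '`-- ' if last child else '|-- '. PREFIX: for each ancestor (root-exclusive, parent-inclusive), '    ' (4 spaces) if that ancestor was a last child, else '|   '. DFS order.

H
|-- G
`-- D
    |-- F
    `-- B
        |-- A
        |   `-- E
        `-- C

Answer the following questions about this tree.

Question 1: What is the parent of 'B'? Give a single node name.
Answer: D

Derivation:
Scan adjacency: B appears as child of D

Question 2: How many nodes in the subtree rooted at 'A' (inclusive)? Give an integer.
Answer: 2

Derivation:
Subtree rooted at A contains: A, E
Count = 2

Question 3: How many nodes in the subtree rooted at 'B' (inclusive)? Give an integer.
Subtree rooted at B contains: A, B, C, E
Count = 4

Answer: 4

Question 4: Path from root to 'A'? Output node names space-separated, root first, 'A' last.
Answer: H D B A

Derivation:
Walk down from root: H -> D -> B -> A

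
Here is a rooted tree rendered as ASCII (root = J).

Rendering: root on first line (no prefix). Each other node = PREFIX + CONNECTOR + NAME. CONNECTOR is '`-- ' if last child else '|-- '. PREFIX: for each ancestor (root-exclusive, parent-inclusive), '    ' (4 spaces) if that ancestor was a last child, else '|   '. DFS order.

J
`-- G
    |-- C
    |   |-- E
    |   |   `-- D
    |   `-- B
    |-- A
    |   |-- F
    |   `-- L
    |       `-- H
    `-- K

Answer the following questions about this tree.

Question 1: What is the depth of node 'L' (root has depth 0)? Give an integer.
Answer: 3

Derivation:
Path from root to L: J -> G -> A -> L
Depth = number of edges = 3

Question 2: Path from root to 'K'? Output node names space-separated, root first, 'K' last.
Answer: J G K

Derivation:
Walk down from root: J -> G -> K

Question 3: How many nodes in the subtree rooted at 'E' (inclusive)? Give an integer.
Subtree rooted at E contains: D, E
Count = 2

Answer: 2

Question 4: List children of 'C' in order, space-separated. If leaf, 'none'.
Node C's children (from adjacency): E, B

Answer: E B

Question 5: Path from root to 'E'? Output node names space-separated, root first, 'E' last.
Walk down from root: J -> G -> C -> E

Answer: J G C E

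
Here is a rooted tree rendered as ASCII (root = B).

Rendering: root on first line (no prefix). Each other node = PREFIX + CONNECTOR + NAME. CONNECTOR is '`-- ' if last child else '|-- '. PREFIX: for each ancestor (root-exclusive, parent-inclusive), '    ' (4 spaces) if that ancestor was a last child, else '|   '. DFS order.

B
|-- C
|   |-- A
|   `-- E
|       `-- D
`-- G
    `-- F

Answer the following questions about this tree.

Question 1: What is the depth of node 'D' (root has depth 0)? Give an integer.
Answer: 3

Derivation:
Path from root to D: B -> C -> E -> D
Depth = number of edges = 3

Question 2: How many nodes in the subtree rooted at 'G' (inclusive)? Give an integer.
Subtree rooted at G contains: F, G
Count = 2

Answer: 2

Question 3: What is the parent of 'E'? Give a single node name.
Answer: C

Derivation:
Scan adjacency: E appears as child of C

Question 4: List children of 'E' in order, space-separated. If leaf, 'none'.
Node E's children (from adjacency): D

Answer: D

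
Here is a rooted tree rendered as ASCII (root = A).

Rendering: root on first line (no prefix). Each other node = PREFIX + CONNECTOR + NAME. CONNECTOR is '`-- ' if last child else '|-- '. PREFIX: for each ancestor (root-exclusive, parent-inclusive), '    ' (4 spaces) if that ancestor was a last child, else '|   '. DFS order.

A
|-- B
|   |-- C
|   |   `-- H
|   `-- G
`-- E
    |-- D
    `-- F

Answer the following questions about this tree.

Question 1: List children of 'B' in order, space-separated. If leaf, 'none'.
Answer: C G

Derivation:
Node B's children (from adjacency): C, G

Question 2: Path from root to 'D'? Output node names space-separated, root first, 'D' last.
Answer: A E D

Derivation:
Walk down from root: A -> E -> D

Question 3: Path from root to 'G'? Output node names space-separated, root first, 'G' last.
Walk down from root: A -> B -> G

Answer: A B G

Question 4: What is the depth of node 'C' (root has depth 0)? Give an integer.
Answer: 2

Derivation:
Path from root to C: A -> B -> C
Depth = number of edges = 2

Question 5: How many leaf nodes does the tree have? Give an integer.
Leaves (nodes with no children): D, F, G, H

Answer: 4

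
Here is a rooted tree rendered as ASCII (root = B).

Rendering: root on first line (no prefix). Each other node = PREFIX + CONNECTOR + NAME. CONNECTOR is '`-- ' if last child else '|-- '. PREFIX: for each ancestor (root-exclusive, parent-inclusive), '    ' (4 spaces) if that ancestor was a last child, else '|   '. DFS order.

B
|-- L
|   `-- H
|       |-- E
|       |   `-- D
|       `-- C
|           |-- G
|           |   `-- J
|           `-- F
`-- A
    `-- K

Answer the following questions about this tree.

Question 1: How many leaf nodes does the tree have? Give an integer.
Answer: 4

Derivation:
Leaves (nodes with no children): D, F, J, K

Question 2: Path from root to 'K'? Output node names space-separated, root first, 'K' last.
Answer: B A K

Derivation:
Walk down from root: B -> A -> K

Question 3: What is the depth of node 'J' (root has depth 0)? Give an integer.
Path from root to J: B -> L -> H -> C -> G -> J
Depth = number of edges = 5

Answer: 5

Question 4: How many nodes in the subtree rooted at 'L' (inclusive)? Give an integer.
Subtree rooted at L contains: C, D, E, F, G, H, J, L
Count = 8

Answer: 8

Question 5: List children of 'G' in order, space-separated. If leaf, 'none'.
Node G's children (from adjacency): J

Answer: J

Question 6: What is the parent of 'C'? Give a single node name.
Answer: H

Derivation:
Scan adjacency: C appears as child of H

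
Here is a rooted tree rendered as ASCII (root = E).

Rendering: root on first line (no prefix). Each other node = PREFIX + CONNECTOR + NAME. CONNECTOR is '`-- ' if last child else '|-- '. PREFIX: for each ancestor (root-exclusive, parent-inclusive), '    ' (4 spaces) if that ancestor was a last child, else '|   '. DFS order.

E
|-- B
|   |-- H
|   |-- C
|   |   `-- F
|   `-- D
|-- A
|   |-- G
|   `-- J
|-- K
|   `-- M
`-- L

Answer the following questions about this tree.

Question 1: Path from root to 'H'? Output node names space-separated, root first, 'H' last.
Walk down from root: E -> B -> H

Answer: E B H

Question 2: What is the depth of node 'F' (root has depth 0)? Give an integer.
Path from root to F: E -> B -> C -> F
Depth = number of edges = 3

Answer: 3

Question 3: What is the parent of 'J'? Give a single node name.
Answer: A

Derivation:
Scan adjacency: J appears as child of A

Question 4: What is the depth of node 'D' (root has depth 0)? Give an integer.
Path from root to D: E -> B -> D
Depth = number of edges = 2

Answer: 2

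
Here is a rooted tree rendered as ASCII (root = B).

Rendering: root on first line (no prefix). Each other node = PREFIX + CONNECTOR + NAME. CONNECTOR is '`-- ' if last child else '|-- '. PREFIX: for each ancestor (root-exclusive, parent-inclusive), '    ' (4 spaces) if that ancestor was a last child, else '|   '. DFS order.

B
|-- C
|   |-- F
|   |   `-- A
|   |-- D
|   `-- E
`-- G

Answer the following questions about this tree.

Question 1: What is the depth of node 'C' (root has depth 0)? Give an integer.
Path from root to C: B -> C
Depth = number of edges = 1

Answer: 1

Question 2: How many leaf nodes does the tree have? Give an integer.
Answer: 4

Derivation:
Leaves (nodes with no children): A, D, E, G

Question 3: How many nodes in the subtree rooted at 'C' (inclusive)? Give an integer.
Subtree rooted at C contains: A, C, D, E, F
Count = 5

Answer: 5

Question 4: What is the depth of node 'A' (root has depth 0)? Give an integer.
Path from root to A: B -> C -> F -> A
Depth = number of edges = 3

Answer: 3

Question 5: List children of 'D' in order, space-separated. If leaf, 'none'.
Node D's children (from adjacency): (leaf)

Answer: none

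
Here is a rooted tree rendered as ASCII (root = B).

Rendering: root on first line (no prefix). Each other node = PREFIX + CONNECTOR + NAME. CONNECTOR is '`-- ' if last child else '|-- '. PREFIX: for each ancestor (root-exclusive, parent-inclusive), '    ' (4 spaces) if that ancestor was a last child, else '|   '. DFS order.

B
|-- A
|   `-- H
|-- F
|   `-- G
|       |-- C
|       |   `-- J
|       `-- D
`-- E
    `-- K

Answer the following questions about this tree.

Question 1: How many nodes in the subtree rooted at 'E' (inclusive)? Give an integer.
Subtree rooted at E contains: E, K
Count = 2

Answer: 2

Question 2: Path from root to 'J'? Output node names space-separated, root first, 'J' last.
Answer: B F G C J

Derivation:
Walk down from root: B -> F -> G -> C -> J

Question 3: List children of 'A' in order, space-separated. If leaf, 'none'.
Node A's children (from adjacency): H

Answer: H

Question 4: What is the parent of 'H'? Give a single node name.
Scan adjacency: H appears as child of A

Answer: A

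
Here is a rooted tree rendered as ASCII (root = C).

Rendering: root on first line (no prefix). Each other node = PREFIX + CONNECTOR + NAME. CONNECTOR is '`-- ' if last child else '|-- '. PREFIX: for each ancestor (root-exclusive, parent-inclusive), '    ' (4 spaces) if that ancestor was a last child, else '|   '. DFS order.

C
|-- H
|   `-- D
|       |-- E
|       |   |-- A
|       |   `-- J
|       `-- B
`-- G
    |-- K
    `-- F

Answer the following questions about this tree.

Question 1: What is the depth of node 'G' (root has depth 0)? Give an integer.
Answer: 1

Derivation:
Path from root to G: C -> G
Depth = number of edges = 1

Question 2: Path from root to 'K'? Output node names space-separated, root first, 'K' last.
Walk down from root: C -> G -> K

Answer: C G K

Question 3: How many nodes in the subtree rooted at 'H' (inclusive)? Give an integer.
Answer: 6

Derivation:
Subtree rooted at H contains: A, B, D, E, H, J
Count = 6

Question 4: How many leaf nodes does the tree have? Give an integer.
Answer: 5

Derivation:
Leaves (nodes with no children): A, B, F, J, K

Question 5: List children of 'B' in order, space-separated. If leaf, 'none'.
Node B's children (from adjacency): (leaf)

Answer: none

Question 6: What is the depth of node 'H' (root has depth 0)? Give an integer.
Path from root to H: C -> H
Depth = number of edges = 1

Answer: 1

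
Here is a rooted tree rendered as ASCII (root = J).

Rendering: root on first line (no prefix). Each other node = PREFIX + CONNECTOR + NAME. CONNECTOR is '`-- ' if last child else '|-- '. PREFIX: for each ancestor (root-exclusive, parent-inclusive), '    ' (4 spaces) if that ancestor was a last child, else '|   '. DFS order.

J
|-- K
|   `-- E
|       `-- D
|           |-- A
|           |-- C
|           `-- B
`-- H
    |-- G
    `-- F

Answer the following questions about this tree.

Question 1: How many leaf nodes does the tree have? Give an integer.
Leaves (nodes with no children): A, B, C, F, G

Answer: 5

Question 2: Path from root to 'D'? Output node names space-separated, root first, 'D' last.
Walk down from root: J -> K -> E -> D

Answer: J K E D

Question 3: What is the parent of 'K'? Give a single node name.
Scan adjacency: K appears as child of J

Answer: J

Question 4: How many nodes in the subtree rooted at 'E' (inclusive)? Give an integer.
Subtree rooted at E contains: A, B, C, D, E
Count = 5

Answer: 5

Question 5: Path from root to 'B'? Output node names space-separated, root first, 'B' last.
Walk down from root: J -> K -> E -> D -> B

Answer: J K E D B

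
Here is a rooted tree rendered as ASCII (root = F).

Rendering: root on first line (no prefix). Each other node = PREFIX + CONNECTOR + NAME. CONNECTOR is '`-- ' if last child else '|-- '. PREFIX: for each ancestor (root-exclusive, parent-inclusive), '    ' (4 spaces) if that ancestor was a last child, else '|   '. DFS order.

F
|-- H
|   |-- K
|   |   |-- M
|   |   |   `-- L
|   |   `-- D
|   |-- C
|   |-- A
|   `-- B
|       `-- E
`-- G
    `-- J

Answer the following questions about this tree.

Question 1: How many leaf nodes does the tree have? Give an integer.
Answer: 6

Derivation:
Leaves (nodes with no children): A, C, D, E, J, L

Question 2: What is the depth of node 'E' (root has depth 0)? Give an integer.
Path from root to E: F -> H -> B -> E
Depth = number of edges = 3

Answer: 3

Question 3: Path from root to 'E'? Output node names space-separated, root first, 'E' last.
Walk down from root: F -> H -> B -> E

Answer: F H B E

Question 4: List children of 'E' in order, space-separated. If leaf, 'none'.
Node E's children (from adjacency): (leaf)

Answer: none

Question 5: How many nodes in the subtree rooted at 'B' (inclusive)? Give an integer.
Subtree rooted at B contains: B, E
Count = 2

Answer: 2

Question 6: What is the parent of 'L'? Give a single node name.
Answer: M

Derivation:
Scan adjacency: L appears as child of M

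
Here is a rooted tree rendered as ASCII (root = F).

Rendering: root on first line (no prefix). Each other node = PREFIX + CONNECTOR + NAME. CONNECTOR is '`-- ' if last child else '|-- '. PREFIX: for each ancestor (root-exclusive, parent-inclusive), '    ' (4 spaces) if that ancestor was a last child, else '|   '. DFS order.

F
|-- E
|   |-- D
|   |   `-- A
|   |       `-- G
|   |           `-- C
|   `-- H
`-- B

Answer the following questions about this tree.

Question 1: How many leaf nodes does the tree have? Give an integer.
Leaves (nodes with no children): B, C, H

Answer: 3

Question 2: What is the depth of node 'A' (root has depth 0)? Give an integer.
Path from root to A: F -> E -> D -> A
Depth = number of edges = 3

Answer: 3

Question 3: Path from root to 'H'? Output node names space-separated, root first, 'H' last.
Walk down from root: F -> E -> H

Answer: F E H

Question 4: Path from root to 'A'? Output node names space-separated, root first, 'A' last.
Walk down from root: F -> E -> D -> A

Answer: F E D A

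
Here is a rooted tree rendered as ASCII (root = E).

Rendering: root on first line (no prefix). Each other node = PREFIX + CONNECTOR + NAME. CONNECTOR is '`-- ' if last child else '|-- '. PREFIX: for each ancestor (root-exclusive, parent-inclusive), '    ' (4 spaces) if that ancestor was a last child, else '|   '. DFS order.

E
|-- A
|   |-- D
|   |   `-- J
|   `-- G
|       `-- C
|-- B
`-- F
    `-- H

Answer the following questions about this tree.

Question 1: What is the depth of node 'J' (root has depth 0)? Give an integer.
Path from root to J: E -> A -> D -> J
Depth = number of edges = 3

Answer: 3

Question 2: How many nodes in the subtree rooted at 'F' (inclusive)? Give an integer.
Answer: 2

Derivation:
Subtree rooted at F contains: F, H
Count = 2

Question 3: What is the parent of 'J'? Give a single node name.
Answer: D

Derivation:
Scan adjacency: J appears as child of D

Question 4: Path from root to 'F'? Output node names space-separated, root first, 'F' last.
Walk down from root: E -> F

Answer: E F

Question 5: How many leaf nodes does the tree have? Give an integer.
Leaves (nodes with no children): B, C, H, J

Answer: 4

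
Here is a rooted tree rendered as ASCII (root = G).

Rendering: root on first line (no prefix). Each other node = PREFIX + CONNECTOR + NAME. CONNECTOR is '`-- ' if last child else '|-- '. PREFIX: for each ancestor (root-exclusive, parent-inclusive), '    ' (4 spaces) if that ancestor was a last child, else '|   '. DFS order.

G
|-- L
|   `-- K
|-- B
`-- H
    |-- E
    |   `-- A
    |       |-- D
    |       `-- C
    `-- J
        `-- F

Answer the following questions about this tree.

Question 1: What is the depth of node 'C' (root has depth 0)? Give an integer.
Answer: 4

Derivation:
Path from root to C: G -> H -> E -> A -> C
Depth = number of edges = 4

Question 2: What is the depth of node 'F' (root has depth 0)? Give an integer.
Answer: 3

Derivation:
Path from root to F: G -> H -> J -> F
Depth = number of edges = 3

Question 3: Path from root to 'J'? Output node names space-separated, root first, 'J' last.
Walk down from root: G -> H -> J

Answer: G H J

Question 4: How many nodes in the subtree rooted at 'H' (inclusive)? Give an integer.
Subtree rooted at H contains: A, C, D, E, F, H, J
Count = 7

Answer: 7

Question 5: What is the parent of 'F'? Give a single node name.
Answer: J

Derivation:
Scan adjacency: F appears as child of J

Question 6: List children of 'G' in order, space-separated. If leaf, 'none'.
Answer: L B H

Derivation:
Node G's children (from adjacency): L, B, H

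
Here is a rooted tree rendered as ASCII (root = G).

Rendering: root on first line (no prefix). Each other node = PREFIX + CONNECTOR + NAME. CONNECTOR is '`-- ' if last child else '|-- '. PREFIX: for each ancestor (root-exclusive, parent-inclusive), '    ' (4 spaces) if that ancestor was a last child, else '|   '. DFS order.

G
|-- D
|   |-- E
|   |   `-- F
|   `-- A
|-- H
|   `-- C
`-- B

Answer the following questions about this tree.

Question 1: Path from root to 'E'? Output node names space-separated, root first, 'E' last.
Answer: G D E

Derivation:
Walk down from root: G -> D -> E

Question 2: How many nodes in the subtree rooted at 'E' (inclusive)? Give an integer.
Answer: 2

Derivation:
Subtree rooted at E contains: E, F
Count = 2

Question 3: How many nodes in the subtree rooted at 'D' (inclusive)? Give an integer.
Answer: 4

Derivation:
Subtree rooted at D contains: A, D, E, F
Count = 4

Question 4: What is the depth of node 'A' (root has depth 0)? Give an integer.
Path from root to A: G -> D -> A
Depth = number of edges = 2

Answer: 2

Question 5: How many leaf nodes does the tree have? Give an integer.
Leaves (nodes with no children): A, B, C, F

Answer: 4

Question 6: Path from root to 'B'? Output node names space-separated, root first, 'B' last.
Answer: G B

Derivation:
Walk down from root: G -> B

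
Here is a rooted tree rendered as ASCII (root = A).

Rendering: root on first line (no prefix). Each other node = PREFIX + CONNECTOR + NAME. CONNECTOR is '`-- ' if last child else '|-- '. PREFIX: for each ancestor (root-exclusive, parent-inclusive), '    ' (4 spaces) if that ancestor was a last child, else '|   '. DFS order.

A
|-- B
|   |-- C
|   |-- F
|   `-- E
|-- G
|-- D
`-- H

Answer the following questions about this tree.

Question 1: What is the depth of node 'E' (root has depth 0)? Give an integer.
Answer: 2

Derivation:
Path from root to E: A -> B -> E
Depth = number of edges = 2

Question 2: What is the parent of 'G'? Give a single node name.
Scan adjacency: G appears as child of A

Answer: A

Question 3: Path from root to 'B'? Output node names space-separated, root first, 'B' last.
Walk down from root: A -> B

Answer: A B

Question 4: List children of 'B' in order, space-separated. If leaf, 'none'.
Node B's children (from adjacency): C, F, E

Answer: C F E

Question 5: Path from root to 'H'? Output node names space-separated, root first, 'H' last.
Answer: A H

Derivation:
Walk down from root: A -> H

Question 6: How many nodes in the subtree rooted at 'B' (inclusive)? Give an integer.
Answer: 4

Derivation:
Subtree rooted at B contains: B, C, E, F
Count = 4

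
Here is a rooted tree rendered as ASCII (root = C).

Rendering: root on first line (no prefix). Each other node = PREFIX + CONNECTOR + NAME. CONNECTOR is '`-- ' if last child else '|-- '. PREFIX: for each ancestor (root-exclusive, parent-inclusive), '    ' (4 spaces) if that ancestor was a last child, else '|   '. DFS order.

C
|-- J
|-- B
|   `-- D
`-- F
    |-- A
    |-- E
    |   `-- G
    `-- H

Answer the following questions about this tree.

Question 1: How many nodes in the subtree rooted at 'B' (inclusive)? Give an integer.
Subtree rooted at B contains: B, D
Count = 2

Answer: 2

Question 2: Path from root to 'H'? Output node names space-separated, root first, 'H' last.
Walk down from root: C -> F -> H

Answer: C F H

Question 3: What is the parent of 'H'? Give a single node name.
Answer: F

Derivation:
Scan adjacency: H appears as child of F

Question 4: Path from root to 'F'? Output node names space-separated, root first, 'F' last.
Answer: C F

Derivation:
Walk down from root: C -> F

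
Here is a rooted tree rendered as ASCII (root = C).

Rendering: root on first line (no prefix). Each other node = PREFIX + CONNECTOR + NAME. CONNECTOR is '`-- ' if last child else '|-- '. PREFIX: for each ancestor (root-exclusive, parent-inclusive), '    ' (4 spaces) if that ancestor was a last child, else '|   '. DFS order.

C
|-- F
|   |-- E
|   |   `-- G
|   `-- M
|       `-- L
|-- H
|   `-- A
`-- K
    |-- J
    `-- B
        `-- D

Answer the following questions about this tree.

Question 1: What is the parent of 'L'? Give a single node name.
Answer: M

Derivation:
Scan adjacency: L appears as child of M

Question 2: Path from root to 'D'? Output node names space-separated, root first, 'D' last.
Walk down from root: C -> K -> B -> D

Answer: C K B D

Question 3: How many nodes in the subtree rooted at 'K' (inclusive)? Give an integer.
Answer: 4

Derivation:
Subtree rooted at K contains: B, D, J, K
Count = 4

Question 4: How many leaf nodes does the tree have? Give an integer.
Leaves (nodes with no children): A, D, G, J, L

Answer: 5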